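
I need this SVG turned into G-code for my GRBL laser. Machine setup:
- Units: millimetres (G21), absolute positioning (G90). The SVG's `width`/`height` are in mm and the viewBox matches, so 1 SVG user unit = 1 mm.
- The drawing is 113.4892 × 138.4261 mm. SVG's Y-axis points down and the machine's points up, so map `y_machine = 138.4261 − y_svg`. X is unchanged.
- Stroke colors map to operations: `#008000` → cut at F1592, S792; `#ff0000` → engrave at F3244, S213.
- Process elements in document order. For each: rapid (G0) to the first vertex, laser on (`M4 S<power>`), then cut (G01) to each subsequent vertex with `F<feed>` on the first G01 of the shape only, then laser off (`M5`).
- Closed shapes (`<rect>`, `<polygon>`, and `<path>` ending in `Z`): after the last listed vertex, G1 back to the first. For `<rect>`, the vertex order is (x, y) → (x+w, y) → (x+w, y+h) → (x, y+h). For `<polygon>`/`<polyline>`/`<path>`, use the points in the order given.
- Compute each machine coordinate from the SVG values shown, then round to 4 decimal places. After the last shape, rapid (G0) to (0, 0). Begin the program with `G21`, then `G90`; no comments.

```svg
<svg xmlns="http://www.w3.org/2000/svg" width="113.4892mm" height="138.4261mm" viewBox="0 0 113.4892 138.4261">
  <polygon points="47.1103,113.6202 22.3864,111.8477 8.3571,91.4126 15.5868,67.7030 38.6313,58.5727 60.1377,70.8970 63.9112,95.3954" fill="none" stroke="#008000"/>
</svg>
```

G21
G90
G0 X47.1103 Y24.8059
M4 S792
G01 X22.3864 Y26.5784 F1592
G01 X8.3571 Y47.0135
G01 X15.5868 Y70.7231
G01 X38.6313 Y79.8534
G01 X60.1377 Y67.5291
G01 X63.9112 Y43.0307
G01 X47.1103 Y24.8059
M5
G0 X0.0000 Y0.0000

viewBox `0 0 113.4892 138.4261` with mm width/height → 1 unit = 1 mm. Flip: y_m = 138.4261 − y_svg.

**Shape 1** — `<polygon>` regular polygon, stroke `#008000` → cut (S792, F1592). Machine vertices: (47.1103,24.8059) → (22.3864,26.5784) → (8.3571,47.0135) → (15.5868,70.7231) → (38.6313,79.8534) → (60.1377,67.5291) → (63.9112,43.0307) → (47.1103,24.8059). Closed: final G1 returns to the first vertex.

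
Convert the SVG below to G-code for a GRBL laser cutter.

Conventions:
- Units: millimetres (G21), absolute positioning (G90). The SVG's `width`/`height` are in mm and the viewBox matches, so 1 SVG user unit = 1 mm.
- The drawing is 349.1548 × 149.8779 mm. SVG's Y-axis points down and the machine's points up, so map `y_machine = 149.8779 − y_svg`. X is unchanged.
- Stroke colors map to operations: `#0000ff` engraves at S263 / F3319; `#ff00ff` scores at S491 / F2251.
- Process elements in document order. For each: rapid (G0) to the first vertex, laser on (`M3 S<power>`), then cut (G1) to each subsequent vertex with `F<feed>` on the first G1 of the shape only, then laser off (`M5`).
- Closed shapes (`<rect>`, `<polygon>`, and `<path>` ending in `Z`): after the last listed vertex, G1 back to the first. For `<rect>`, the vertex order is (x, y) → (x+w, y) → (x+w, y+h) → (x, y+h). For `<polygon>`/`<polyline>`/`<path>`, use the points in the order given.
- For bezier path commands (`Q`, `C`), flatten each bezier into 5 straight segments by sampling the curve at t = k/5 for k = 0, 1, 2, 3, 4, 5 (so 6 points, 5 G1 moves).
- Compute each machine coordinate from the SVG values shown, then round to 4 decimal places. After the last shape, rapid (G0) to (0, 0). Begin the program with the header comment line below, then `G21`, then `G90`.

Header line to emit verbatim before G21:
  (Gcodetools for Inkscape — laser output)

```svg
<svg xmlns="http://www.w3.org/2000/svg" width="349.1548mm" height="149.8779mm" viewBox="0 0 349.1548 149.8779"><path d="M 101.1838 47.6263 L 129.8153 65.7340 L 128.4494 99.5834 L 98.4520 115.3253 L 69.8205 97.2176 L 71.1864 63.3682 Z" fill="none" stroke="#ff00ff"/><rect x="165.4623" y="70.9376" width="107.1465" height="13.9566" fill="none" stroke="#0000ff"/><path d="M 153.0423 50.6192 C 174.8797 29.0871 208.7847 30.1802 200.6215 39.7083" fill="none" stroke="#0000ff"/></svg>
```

Since the viewBox matches the mm dimensions, user units are millimetres directly. The only transform is the Y-flip y_m = 149.8779 − y_svg.

Shape 1 is a regular polygon drawn with `<path>`. Its stroke #ff00ff means score at S491, F2251. After flipping Y the toolpath is (101.1838,102.2516) → (129.8153,84.1439) → (128.4494,50.2945) → (98.4520,34.5526) → (69.8205,52.6603) → (71.1864,86.5097) → (101.1838,102.2516), returning to the start.

Shape 2 is a rectangle drawn with `<rect>`. Its stroke #0000ff means engrave at S263, F3319. After flipping Y the toolpath is (165.4623,78.9403) → (272.6088,78.9403) → (272.6088,64.9837) → (165.4623,64.9837) → (165.4623,78.9403), returning to the start.

Shape 3 is a cubic bezier drawn with `<path>`. Its stroke #0000ff means engrave at S263, F3319. After flipping Y the toolpath is (153.0423,99.2587) → (167.1598,109.5765) → (181.5749,115.1453) → (193.6893,116.6463) → (200.9043,114.7607) → (200.6215,110.1696).

(Gcodetools for Inkscape — laser output)
G21
G90
G0 X101.1838 Y102.2516
M3 S491
G1 X129.8153 Y84.1439 F2251
G1 X128.4494 Y50.2945
G1 X98.4520 Y34.5526
G1 X69.8205 Y52.6603
G1 X71.1864 Y86.5097
G1 X101.1838 Y102.2516
M5
G0 X165.4623 Y78.9403
M3 S263
G1 X272.6088 Y78.9403 F3319
G1 X272.6088 Y64.9837
G1 X165.4623 Y64.9837
G1 X165.4623 Y78.9403
M5
G0 X153.0423 Y99.2587
M3 S263
G1 X167.1598 Y109.5765 F3319
G1 X181.5749 Y115.1453
G1 X193.6893 Y116.6463
G1 X200.9043 Y114.7607
G1 X200.6215 Y110.1696
M5
G0 X0.0000 Y0.0000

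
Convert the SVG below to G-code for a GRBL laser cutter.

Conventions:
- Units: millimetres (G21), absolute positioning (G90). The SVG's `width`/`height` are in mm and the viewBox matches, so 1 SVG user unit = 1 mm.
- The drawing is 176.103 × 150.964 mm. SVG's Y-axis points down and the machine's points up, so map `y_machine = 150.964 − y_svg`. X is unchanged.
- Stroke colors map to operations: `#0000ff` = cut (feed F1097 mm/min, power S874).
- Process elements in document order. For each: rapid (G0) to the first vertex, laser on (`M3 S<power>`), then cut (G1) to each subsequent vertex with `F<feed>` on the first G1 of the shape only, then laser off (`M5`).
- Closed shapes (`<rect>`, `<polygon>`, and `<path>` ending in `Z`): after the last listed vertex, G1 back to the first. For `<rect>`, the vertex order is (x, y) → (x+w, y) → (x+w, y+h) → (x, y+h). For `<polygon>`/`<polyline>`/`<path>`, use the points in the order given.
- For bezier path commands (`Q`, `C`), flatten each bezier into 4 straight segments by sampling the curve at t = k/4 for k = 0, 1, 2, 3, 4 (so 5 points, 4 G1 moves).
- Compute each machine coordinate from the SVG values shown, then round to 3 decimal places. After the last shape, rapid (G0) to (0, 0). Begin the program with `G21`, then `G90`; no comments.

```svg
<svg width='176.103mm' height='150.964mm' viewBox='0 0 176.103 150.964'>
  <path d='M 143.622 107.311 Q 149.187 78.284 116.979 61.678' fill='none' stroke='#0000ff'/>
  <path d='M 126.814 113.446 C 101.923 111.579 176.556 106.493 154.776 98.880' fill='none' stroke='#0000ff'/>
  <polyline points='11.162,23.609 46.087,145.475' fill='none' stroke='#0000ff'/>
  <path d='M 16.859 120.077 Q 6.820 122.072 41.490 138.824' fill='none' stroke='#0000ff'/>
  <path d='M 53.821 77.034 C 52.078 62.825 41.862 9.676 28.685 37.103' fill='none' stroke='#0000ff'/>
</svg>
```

viewBox `0 0 176.103 150.964` with mm width/height → 1 unit = 1 mm. Flip: y_m = 150.964 − y_svg.

**Shape 1** — `<path>` quadratic bezier, stroke `#0000ff` → cut (S874, F1097). Control points (SVG): P0=(143.622,107.311), P1=(149.187,78.284), P2=(116.979,61.678); sampled at t=k/4. Machine vertices: (143.622,43.653) → (144.044,57.390) → (139.744,69.575) → (130.722,80.207) → (116.979,89.286). Open path.

**Shape 2** — `<path>` cubic bezier, stroke `#0000ff` → cut (S874, F1097). Control points (SVG): P0=(126.814,113.446), P1=(101.923,111.579), P2=(176.556,106.493), P3=(154.776,98.880); sampled at t=k/4. Machine vertices: (126.814,37.518) → (123.745,39.511) → (139.628,42.646) → (156.095,46.859) → (154.776,52.084). Open path.

**Shape 3** — `<polyline>` line segment, stroke `#0000ff` → cut (S874, F1097). Machine vertices: (11.162,127.355) → (46.087,5.489). Open path.

**Shape 4** — `<path>` quadratic bezier, stroke `#0000ff` → cut (S874, F1097). Control points (SVG): P0=(16.859,120.077), P1=(6.820,122.072), P2=(41.490,138.824); sampled at t=k/4. Machine vertices: (16.859,30.887) → (14.634,28.967) → (17.997,25.203) → (26.949,19.594) → (41.490,12.140). Open path.

**Shape 5** — `<path>` cubic bezier, stroke `#0000ff` → cut (S874, F1097). Control points (SVG): P0=(53.821,77.034), P1=(52.078,62.825), P2=(41.862,9.676), P3=(28.685,37.103); sampled at t=k/4. Machine vertices: (53.821,73.930) → (51.011,90.021) → (45.541,109.509) → (37.926,121.191) → (28.685,113.861). Open path.

G21
G90
G0 X143.622 Y43.653
M3 S874
G1 X144.044 Y57.390 F1097
G1 X139.744 Y69.575
G1 X130.722 Y80.207
G1 X116.979 Y89.286
M5
G0 X126.814 Y37.518
M3 S874
G1 X123.745 Y39.511 F1097
G1 X139.628 Y42.646
G1 X156.095 Y46.859
G1 X154.776 Y52.084
M5
G0 X11.162 Y127.355
M3 S874
G1 X46.087 Y5.489 F1097
M5
G0 X16.859 Y30.887
M3 S874
G1 X14.634 Y28.967 F1097
G1 X17.997 Y25.203
G1 X26.949 Y19.594
G1 X41.490 Y12.140
M5
G0 X53.821 Y73.930
M3 S874
G1 X51.011 Y90.021 F1097
G1 X45.541 Y109.509
G1 X37.926 Y121.191
G1 X28.685 Y113.861
M5
G0 X0.000 Y0.000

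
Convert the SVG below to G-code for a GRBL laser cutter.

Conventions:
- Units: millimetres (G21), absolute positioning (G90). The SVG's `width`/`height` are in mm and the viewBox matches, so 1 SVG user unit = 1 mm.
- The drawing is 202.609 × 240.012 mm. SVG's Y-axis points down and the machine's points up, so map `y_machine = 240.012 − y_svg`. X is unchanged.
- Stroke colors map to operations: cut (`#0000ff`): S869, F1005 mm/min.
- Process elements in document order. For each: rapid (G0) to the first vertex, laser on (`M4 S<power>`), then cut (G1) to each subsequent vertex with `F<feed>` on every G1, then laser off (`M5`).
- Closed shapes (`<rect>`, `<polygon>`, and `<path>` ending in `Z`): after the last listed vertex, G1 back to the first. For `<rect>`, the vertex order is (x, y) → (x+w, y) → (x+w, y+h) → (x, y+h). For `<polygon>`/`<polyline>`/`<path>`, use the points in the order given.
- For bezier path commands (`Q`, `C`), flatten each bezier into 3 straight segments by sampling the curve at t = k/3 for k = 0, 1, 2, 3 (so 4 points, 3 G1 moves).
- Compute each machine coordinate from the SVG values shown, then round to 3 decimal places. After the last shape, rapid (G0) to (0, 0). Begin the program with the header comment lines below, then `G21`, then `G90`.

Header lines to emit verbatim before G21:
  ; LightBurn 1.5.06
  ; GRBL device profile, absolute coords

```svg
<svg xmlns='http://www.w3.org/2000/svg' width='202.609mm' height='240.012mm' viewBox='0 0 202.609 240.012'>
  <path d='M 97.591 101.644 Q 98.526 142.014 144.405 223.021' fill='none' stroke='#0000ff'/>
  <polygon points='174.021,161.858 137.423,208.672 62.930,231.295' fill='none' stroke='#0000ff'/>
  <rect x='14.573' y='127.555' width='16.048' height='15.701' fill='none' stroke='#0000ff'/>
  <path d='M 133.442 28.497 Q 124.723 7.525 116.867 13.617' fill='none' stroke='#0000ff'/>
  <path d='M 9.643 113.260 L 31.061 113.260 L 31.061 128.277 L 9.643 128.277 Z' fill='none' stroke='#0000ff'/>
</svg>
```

viewBox `0 0 202.609 240.012` with mm width/height → 1 unit = 1 mm. Flip: y_m = 240.012 − y_svg.

**Shape 1** — `<path>` quadratic bezier, stroke `#0000ff` → cut (S869, F1005). Control points (SVG): P0=(97.591,101.644), P1=(98.526,142.014), P2=(144.405,223.021); sampled at t=k/3. Machine vertices: (97.591,138.368) → (103.208,106.939) → (118.813,66.480) → (144.405,16.991). Open path.

**Shape 2** — `<polygon>` closed polygon, stroke `#0000ff` → cut (S869, F1005). Machine vertices: (174.021,78.154) → (137.423,31.340) → (62.930,8.717) → (174.021,78.154). Closed: final G1 returns to the first vertex.

**Shape 3** — `<rect>` rectangle, stroke `#0000ff` → cut (S869, F1005). Machine vertices: (14.573,112.457) → (30.621,112.457) → (30.621,96.756) → (14.573,96.756) → (14.573,112.457). Closed: final G1 returns to the first vertex.

**Shape 4** — `<path>` quadratic bezier, stroke `#0000ff` → cut (S869, F1005). Control points (SVG): P0=(133.442,28.497), P1=(124.723,7.525), P2=(116.867,13.617); sampled at t=k/3. Machine vertices: (133.442,211.515) → (127.725,222.489) → (122.200,227.449) → (116.867,226.395). Open path.

**Shape 5** — `<path>` rectangle, stroke `#0000ff` → cut (S869, F1005). Machine vertices: (9.643,126.752) → (31.061,126.752) → (31.061,111.735) → (9.643,111.735) → (9.643,126.752). Closed: final G1 returns to the first vertex.

; LightBurn 1.5.06
; GRBL device profile, absolute coords
G21
G90
G0 X97.591 Y138.368
M4 S869
G1 X103.208 Y106.939 F1005
G1 X118.813 Y66.480 F1005
G1 X144.405 Y16.991 F1005
M5
G0 X174.021 Y78.154
M4 S869
G1 X137.423 Y31.340 F1005
G1 X62.930 Y8.717 F1005
G1 X174.021 Y78.154 F1005
M5
G0 X14.573 Y112.457
M4 S869
G1 X30.621 Y112.457 F1005
G1 X30.621 Y96.756 F1005
G1 X14.573 Y96.756 F1005
G1 X14.573 Y112.457 F1005
M5
G0 X133.442 Y211.515
M4 S869
G1 X127.725 Y222.489 F1005
G1 X122.200 Y227.449 F1005
G1 X116.867 Y226.395 F1005
M5
G0 X9.643 Y126.752
M4 S869
G1 X31.061 Y126.752 F1005
G1 X31.061 Y111.735 F1005
G1 X9.643 Y111.735 F1005
G1 X9.643 Y126.752 F1005
M5
G0 X0.000 Y0.000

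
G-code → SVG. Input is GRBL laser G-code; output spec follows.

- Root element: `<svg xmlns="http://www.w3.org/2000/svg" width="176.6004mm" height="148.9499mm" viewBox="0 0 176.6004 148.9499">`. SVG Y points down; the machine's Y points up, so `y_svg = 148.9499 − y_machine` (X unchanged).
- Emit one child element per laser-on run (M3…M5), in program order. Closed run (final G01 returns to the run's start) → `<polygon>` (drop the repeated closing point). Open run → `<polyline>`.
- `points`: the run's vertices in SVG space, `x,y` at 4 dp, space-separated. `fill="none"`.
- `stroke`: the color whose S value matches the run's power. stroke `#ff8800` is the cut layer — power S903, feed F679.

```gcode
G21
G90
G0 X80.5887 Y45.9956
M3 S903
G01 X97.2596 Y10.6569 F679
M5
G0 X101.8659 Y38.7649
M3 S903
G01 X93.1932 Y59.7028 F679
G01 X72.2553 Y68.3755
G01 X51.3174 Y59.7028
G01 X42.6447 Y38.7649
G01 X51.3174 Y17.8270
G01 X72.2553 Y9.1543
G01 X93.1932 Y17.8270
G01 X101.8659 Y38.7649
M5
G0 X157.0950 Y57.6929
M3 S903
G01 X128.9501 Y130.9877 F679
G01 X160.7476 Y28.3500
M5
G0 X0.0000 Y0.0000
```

<svg xmlns="http://www.w3.org/2000/svg" width="176.6004mm" height="148.9499mm" viewBox="0 0 176.6004 148.9499">
  <polyline points="80.5887,102.9543 97.2596,138.2930" fill="none" stroke="#ff8800"/>
  <polygon points="101.8659,110.1850 93.1932,89.2471 72.2553,80.5744 51.3174,89.2471 42.6447,110.1850 51.3174,131.1229 72.2553,139.7956 93.1932,131.1229" fill="none" stroke="#ff8800"/>
  <polyline points="157.0950,91.2570 128.9501,17.9622 160.7476,120.5999" fill="none" stroke="#ff8800"/>
</svg>

y_svg = 148.9499 − y_m. Every run uses S903, so all elements get stroke `#ff8800` (cut).

[1] open run; points: 80.5887,102.9543 97.2596,138.2930

[2] closed run; points: 101.8659,110.1850 93.1932,89.2471 72.2553,80.5744 51.3174,89.2471 42.6447,110.1850 51.3174,131.1229 72.2553,139.7956 93.1932,131.1229

[3] open run; points: 157.0950,91.2570 128.9501,17.9622 160.7476,120.5999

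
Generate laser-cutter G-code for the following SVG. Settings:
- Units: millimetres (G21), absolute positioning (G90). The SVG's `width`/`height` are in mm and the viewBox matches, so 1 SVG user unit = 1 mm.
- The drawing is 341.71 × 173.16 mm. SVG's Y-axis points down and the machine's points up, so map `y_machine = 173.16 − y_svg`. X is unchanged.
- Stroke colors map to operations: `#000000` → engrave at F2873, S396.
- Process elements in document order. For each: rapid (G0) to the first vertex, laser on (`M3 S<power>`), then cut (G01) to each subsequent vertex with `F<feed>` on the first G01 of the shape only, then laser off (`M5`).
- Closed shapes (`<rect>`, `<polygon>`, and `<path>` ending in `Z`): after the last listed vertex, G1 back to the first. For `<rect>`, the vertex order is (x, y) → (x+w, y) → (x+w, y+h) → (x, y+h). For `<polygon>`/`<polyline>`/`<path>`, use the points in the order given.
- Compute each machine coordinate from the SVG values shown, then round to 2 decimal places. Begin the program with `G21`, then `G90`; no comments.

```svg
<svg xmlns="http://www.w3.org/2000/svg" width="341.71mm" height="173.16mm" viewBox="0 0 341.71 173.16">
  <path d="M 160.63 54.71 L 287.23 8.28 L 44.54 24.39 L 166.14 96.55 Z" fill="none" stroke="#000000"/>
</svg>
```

G21
G90
G0 X160.63 Y118.45
M3 S396
G01 X287.23 Y164.88 F2873
G01 X44.54 Y148.77
G01 X166.14 Y76.61
G01 X160.63 Y118.45
M5

1 u = 1 mm; y_m = 173.16 − y.

[1] `<path>` closed polygon, #000000→engrave S396 F2873: (160.63,118.45) → (287.23,164.88) → (44.54,148.77) → (166.14,76.61) → (160.63,118.45) (closed)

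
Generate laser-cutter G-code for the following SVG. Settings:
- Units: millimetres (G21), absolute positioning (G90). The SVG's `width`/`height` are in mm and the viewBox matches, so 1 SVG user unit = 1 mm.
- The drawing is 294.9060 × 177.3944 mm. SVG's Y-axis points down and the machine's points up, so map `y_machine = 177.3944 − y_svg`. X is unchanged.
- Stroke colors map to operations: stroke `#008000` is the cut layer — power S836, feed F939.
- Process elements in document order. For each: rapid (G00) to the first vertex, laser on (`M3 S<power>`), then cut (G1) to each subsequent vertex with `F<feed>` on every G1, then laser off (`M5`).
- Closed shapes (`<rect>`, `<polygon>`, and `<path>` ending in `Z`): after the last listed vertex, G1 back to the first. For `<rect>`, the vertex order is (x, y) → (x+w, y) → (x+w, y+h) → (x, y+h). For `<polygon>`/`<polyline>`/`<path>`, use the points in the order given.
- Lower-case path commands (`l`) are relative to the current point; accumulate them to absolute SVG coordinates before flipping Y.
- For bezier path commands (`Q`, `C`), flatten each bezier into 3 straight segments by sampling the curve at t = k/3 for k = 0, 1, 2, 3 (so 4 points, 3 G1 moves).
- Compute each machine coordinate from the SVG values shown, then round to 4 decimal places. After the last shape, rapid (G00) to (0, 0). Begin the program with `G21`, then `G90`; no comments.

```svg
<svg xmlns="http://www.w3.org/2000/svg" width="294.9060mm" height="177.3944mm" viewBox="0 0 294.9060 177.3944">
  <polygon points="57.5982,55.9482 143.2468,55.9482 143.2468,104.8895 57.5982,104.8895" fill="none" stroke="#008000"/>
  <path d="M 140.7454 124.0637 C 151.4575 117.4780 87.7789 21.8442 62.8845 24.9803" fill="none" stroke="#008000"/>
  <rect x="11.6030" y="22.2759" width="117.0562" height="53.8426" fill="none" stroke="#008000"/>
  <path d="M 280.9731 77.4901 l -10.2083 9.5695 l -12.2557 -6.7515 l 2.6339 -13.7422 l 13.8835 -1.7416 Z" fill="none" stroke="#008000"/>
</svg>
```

viewBox `0 0 294.9060 177.3944` with mm width/height → 1 unit = 1 mm. Flip: y_m = 177.3944 − y_svg.

**Shape 1** — `<polygon>` rectangle, stroke `#008000` → cut (S836, F939). Machine vertices: (57.5982,121.4462) → (143.2468,121.4462) → (143.2468,72.5049) → (57.5982,72.5049) → (57.5982,121.4462). Closed: final G1 returns to the first vertex.

**Shape 2** — `<path>` cubic bezier, stroke `#008000` → cut (S836, F939). Control points (SVG): P0=(140.7454,124.0637), P1=(151.4575,117.4780), P2=(87.7789,21.8442), P3=(62.8845,24.9803); sampled at t=k/3. Machine vertices: (140.7454,53.3307) → (130.8523,82.6429) → (96.5153,129.5831) → (62.8845,152.4141). Open path.

**Shape 3** — `<rect>` rectangle, stroke `#008000` → cut (S836, F939). Machine vertices: (11.6030,155.1185) → (128.6592,155.1185) → (128.6592,101.2759) → (11.6030,101.2759) → (11.6030,155.1185). Closed: final G1 returns to the first vertex.

**Shape 4** — `<path>` regular polygon, stroke `#008000` → cut (S836, F939). Machine vertices: (280.9731,99.9043) → (270.7648,90.3348) → (258.5091,97.0863) → (261.1430,110.8285) → (275.0265,112.5701) → (280.9731,99.9043). Closed: final G1 returns to the first vertex.

G21
G90
G00 X57.5982 Y121.4462
M3 S836
G1 X143.2468 Y121.4462 F939
G1 X143.2468 Y72.5049 F939
G1 X57.5982 Y72.5049 F939
G1 X57.5982 Y121.4462 F939
M5
G00 X140.7454 Y53.3307
M3 S836
G1 X130.8523 Y82.6429 F939
G1 X96.5153 Y129.5831 F939
G1 X62.8845 Y152.4141 F939
M5
G00 X11.6030 Y155.1185
M3 S836
G1 X128.6592 Y155.1185 F939
G1 X128.6592 Y101.2759 F939
G1 X11.6030 Y101.2759 F939
G1 X11.6030 Y155.1185 F939
M5
G00 X280.9731 Y99.9043
M3 S836
G1 X270.7648 Y90.3348 F939
G1 X258.5091 Y97.0863 F939
G1 X261.1430 Y110.8285 F939
G1 X275.0265 Y112.5701 F939
G1 X280.9731 Y99.9043 F939
M5
G00 X0.0000 Y0.0000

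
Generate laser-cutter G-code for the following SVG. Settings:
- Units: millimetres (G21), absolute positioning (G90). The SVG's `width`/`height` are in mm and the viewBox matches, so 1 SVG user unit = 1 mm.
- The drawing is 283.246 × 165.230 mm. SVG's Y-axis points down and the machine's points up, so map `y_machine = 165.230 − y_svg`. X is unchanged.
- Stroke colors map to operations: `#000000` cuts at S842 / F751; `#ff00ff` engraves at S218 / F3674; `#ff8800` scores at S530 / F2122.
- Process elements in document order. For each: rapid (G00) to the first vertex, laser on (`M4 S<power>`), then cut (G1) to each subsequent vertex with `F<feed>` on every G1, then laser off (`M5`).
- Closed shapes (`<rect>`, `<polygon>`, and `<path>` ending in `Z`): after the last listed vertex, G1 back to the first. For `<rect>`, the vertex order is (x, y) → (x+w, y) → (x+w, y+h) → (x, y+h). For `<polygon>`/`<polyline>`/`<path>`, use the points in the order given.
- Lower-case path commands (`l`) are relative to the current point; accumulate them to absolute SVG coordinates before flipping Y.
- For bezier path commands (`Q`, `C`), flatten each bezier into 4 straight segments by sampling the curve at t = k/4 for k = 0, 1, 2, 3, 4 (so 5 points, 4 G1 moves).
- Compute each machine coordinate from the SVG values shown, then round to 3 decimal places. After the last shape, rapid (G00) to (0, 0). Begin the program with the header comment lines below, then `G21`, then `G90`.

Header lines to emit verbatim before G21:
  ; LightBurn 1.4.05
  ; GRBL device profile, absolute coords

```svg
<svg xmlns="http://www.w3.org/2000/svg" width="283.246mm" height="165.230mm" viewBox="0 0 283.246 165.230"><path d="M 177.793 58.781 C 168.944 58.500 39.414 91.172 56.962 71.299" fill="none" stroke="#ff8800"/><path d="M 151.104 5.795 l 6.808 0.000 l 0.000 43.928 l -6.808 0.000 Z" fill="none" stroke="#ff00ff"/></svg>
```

1 u = 1 mm; y_m = 165.230 − y.

[1] `<path>` cubic bezier, #ff8800→score S530 F2122: (177.793,106.449) → (152.712,101.817) → (107.479,92.843) → (67.194,87.543) → (56.962,93.931)

[2] `<path>` rectangle, #ff00ff→engrave S218 F3674: (151.104,159.435) → (157.912,159.435) → (157.912,115.507) → (151.104,115.507) → (151.104,159.435) (closed)

; LightBurn 1.4.05
; GRBL device profile, absolute coords
G21
G90
G00 X177.793 Y106.449
M4 S530
G1 X152.712 Y101.817 F2122
G1 X107.479 Y92.843 F2122
G1 X67.194 Y87.543 F2122
G1 X56.962 Y93.931 F2122
M5
G00 X151.104 Y159.435
M4 S218
G1 X157.912 Y159.435 F3674
G1 X157.912 Y115.507 F3674
G1 X151.104 Y115.507 F3674
G1 X151.104 Y159.435 F3674
M5
G00 X0.000 Y0.000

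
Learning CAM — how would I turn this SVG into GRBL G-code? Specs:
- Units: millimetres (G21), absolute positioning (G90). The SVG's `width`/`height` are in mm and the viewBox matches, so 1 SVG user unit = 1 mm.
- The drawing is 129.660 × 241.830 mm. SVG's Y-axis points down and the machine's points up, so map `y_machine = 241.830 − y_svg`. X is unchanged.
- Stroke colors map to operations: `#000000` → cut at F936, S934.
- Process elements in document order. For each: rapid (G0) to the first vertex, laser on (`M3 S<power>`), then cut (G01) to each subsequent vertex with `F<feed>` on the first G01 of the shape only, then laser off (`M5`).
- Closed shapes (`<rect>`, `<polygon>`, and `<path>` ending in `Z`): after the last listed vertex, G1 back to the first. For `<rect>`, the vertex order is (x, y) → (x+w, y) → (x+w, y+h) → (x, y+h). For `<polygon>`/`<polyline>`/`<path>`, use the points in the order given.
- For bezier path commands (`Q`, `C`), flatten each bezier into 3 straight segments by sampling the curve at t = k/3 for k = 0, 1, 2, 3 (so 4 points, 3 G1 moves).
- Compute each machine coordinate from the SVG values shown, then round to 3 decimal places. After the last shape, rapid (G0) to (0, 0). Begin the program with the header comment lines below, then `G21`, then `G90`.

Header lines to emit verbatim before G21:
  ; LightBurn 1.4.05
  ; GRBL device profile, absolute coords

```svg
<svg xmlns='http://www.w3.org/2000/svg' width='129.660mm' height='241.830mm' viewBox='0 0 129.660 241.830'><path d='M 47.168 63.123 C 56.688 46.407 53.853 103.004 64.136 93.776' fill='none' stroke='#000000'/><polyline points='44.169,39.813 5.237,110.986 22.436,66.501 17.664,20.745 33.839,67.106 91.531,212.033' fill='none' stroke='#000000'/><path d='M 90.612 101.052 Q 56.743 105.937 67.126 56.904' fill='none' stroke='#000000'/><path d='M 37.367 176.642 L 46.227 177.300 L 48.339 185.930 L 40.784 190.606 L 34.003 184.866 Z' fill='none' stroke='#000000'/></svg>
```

; LightBurn 1.4.05
; GRBL device profile, absolute coords
G21
G90
G0 X47.168 Y178.707
M3 S934
G01 X53.513 Y176.139 F936
G01 X57.282 Y155.614
G01 X64.136 Y148.054
M5
G0 X44.169 Y202.017
M3 S934
G01 X5.237 Y130.844 F936
G01 X22.436 Y175.329
G01 X17.664 Y221.085
G01 X33.839 Y174.724
G01 X91.531 Y29.797
M5
G0 X90.612 Y140.778
M3 S934
G01 X72.950 Y143.512 F936
G01 X65.121 Y158.228
G01 X67.126 Y184.926
M5
G0 X37.367 Y65.188
M3 S934
G01 X46.227 Y64.530 F936
G01 X48.339 Y55.900
G01 X40.784 Y51.224
G01 X34.003 Y56.964
G01 X37.367 Y65.188
M5
G0 X0.000 Y0.000

Since the viewBox matches the mm dimensions, user units are millimetres directly. The only transform is the Y-flip y_m = 241.830 − y_svg.

Shape 1 is a cubic bezier drawn with `<path>`. Its stroke #000000 means cut at S934, F936. After flipping Y the toolpath is (47.168,178.707) → (53.513,176.139) → (57.282,155.614) → (64.136,148.054).

Shape 2 is a open polyline drawn with `<polyline>`. Its stroke #000000 means cut at S934, F936. After flipping Y the toolpath is (44.169,202.017) → (5.237,130.844) → (22.436,175.329) → (17.664,221.085) → (33.839,174.724) → (91.531,29.797).

Shape 3 is a quadratic bezier drawn with `<path>`. Its stroke #000000 means cut at S934, F936. After flipping Y the toolpath is (90.612,140.778) → (72.950,143.512) → (65.121,158.228) → (67.126,184.926).

Shape 4 is a regular polygon drawn with `<path>`. Its stroke #000000 means cut at S934, F936. After flipping Y the toolpath is (37.367,65.188) → (46.227,64.530) → (48.339,55.900) → (40.784,51.224) → (34.003,56.964) → (37.367,65.188), returning to the start.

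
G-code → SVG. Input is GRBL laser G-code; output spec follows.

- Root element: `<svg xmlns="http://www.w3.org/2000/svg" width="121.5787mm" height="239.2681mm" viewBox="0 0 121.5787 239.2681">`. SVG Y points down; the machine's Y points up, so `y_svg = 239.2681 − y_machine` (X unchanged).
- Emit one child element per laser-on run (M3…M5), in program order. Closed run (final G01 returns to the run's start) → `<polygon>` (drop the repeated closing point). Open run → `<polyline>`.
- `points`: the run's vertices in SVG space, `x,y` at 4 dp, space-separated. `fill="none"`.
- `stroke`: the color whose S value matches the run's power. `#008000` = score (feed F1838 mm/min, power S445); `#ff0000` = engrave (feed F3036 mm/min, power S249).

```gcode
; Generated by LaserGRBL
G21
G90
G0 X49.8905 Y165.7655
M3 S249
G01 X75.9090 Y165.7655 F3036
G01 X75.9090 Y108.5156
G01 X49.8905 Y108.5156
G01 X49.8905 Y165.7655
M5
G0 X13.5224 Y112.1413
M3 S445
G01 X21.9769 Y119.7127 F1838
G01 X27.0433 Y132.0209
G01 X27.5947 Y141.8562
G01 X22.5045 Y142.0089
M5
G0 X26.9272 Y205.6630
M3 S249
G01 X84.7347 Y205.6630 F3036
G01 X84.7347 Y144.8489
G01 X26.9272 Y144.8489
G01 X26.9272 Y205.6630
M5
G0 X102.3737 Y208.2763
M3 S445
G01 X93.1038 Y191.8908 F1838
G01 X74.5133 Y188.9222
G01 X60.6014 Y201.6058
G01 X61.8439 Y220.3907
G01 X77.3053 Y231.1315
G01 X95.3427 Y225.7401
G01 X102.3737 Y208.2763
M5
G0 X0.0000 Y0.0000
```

<svg xmlns="http://www.w3.org/2000/svg" width="121.5787mm" height="239.2681mm" viewBox="0 0 121.5787 239.2681">
  <polygon points="49.8905,73.5026 75.9090,73.5026 75.9090,130.7525 49.8905,130.7525" fill="none" stroke="#ff0000"/>
  <polyline points="13.5224,127.1268 21.9769,119.5554 27.0433,107.2472 27.5947,97.4119 22.5045,97.2592" fill="none" stroke="#008000"/>
  <polygon points="26.9272,33.6051 84.7347,33.6051 84.7347,94.4192 26.9272,94.4192" fill="none" stroke="#ff0000"/>
  <polygon points="102.3737,30.9918 93.1038,47.3773 74.5133,50.3459 60.6014,37.6623 61.8439,18.8774 77.3053,8.1366 95.3427,13.5280" fill="none" stroke="#008000"/>
</svg>

Each laser-on run becomes one SVG element. Flip Y back into SVG space with y_svg = 239.2681 − y_machine.

Run 1: S249 ⇒ engrave layer `#ff0000`. The run returns to its start, so emit a `<polygon>` with points (Y-flipped): 49.8905,73.5026 75.9090,73.5026 75.9090,130.7525 49.8905,130.7525.

Run 2: the run's S445 means `#008000` (score). The run is open, so emit a `<polyline>` with points (Y-flipped): 13.5224,127.1268 21.9769,119.5554 27.0433,107.2472 27.5947,97.4119 22.5045,97.2592.

Run 3: power S249 maps to stroke `#ff0000` (engrave). The run returns to its start, so emit a `<polygon>` with points (Y-flipped): 26.9272,33.6051 84.7347,33.6051 84.7347,94.4192 26.9272,94.4192.

Run 4: S445 ⇒ score layer `#008000`. The run returns to its start, so emit a `<polygon>` with points (Y-flipped): 102.3737,30.9918 93.1038,47.3773 74.5133,50.3459 60.6014,37.6623 61.8439,18.8774 77.3053,8.1366 95.3427,13.5280.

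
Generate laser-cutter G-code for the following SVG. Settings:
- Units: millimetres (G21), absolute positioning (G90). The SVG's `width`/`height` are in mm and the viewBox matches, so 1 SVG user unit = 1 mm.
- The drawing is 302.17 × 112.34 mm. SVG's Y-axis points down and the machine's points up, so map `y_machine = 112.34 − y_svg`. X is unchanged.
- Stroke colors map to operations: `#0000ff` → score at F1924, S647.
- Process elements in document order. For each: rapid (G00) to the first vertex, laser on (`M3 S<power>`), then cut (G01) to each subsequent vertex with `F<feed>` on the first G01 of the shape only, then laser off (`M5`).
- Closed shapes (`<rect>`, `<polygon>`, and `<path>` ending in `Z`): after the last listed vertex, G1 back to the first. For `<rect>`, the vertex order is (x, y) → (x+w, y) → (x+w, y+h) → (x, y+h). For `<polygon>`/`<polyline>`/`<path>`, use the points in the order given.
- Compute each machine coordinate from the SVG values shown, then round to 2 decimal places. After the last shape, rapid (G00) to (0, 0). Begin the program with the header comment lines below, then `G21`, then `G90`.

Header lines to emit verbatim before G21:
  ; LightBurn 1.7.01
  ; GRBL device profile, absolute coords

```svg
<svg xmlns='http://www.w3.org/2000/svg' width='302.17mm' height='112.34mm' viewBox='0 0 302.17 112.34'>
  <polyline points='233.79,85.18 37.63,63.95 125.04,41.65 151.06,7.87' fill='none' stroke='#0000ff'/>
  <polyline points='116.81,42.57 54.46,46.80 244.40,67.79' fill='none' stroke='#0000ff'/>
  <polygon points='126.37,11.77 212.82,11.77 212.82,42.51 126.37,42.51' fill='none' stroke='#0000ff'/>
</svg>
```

; LightBurn 1.7.01
; GRBL device profile, absolute coords
G21
G90
G00 X233.79 Y27.16
M3 S647
G01 X37.63 Y48.39 F1924
G01 X125.04 Y70.69
G01 X151.06 Y104.47
M5
G00 X116.81 Y69.77
M3 S647
G01 X54.46 Y65.54 F1924
G01 X244.40 Y44.55
M5
G00 X126.37 Y100.57
M3 S647
G01 X212.82 Y100.57 F1924
G01 X212.82 Y69.83
G01 X126.37 Y69.83
G01 X126.37 Y100.57
M5
G00 X0.00 Y0.00

Since the viewBox matches the mm dimensions, user units are millimetres directly. The only transform is the Y-flip y_m = 112.34 − y_svg.

Shape 1 is a open polyline drawn with `<polyline>`. Its stroke #0000ff means score at S647, F1924. After flipping Y the toolpath is (233.79,27.16) → (37.63,48.39) → (125.04,70.69) → (151.06,104.47).

Shape 2 is a open polyline drawn with `<polyline>`. Its stroke #0000ff means score at S647, F1924. After flipping Y the toolpath is (116.81,69.77) → (54.46,65.54) → (244.40,44.55).

Shape 3 is a rectangle drawn with `<polygon>`. Its stroke #0000ff means score at S647, F1924. After flipping Y the toolpath is (126.37,100.57) → (212.82,100.57) → (212.82,69.83) → (126.37,69.83) → (126.37,100.57), returning to the start.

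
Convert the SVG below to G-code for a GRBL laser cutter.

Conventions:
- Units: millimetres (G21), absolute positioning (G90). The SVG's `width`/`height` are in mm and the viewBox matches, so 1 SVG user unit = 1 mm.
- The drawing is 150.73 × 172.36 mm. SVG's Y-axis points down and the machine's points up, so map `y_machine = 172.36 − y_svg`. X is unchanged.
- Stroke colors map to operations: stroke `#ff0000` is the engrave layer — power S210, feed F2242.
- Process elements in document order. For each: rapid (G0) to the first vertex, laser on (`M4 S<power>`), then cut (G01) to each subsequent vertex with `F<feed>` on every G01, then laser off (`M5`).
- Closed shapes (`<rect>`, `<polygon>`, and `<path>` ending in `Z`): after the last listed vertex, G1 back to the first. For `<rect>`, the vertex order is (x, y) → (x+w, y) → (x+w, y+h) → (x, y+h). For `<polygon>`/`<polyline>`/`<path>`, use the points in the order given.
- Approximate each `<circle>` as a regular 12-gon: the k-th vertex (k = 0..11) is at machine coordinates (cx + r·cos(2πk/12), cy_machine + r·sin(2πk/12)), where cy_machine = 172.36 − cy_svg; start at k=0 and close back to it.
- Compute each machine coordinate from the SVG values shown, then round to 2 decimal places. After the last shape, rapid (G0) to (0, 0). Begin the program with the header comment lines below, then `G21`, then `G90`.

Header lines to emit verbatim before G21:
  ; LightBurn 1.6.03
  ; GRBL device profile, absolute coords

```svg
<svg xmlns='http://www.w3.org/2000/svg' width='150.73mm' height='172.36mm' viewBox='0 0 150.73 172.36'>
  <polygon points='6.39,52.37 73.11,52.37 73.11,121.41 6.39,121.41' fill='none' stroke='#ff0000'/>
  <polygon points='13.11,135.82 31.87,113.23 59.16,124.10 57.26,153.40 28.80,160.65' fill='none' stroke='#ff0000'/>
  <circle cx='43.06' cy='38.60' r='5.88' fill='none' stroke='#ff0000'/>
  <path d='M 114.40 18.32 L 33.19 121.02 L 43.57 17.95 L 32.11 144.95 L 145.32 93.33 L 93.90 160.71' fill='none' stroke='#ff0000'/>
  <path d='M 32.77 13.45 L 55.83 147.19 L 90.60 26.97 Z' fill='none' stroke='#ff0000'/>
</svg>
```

; LightBurn 1.6.03
; GRBL device profile, absolute coords
G21
G90
G0 X6.39 Y119.99
M4 S210
G01 X73.11 Y119.99 F2242
G01 X73.11 Y50.95 F2242
G01 X6.39 Y50.95 F2242
G01 X6.39 Y119.99 F2242
M5
G0 X13.11 Y36.54
M4 S210
G01 X31.87 Y59.13 F2242
G01 X59.16 Y48.26 F2242
G01 X57.26 Y18.96 F2242
G01 X28.80 Y11.71 F2242
G01 X13.11 Y36.54 F2242
M5
G0 X48.94 Y133.76
M4 S210
G01 X48.15 Y136.70 F2242
G01 X46.00 Y138.85 F2242
G01 X43.06 Y139.64 F2242
G01 X40.12 Y138.85 F2242
G01 X37.97 Y136.70 F2242
G01 X37.18 Y133.76 F2242
G01 X37.97 Y130.82 F2242
G01 X40.12 Y128.67 F2242
G01 X43.06 Y127.88 F2242
G01 X46.00 Y128.67 F2242
G01 X48.15 Y130.82 F2242
G01 X48.94 Y133.76 F2242
M5
G0 X114.40 Y154.04
M4 S210
G01 X33.19 Y51.34 F2242
G01 X43.57 Y154.41 F2242
G01 X32.11 Y27.41 F2242
G01 X145.32 Y79.03 F2242
G01 X93.90 Y11.65 F2242
M5
G0 X32.77 Y158.91
M4 S210
G01 X55.83 Y25.17 F2242
G01 X90.60 Y145.39 F2242
G01 X32.77 Y158.91 F2242
M5
G0 X0.00 Y0.00

viewBox `0 0 150.73 172.36` with mm width/height → 1 unit = 1 mm. Flip: y_m = 172.36 − y_svg.

**Shape 1** — `<polygon>` rectangle, stroke `#ff0000` → engrave (S210, F2242). Machine vertices: (6.39,119.99) → (73.11,119.99) → (73.11,50.95) → (6.39,50.95) → (6.39,119.99). Closed: final G1 returns to the first vertex.

**Shape 2** — `<polygon>` regular polygon, stroke `#ff0000` → engrave (S210, F2242). Machine vertices: (13.11,36.54) → (31.87,59.13) → (59.16,48.26) → (57.26,18.96) → (28.80,11.71) → (13.11,36.54). Closed: final G1 returns to the first vertex.

**Shape 3** — `<circle>` circle, stroke `#ff0000` → engrave (S210, F2242). Machine vertices: (48.94,133.76) → (48.15,136.70) → (46.00,138.85) → (43.06,139.64) → (40.12,138.85) → (37.97,136.70) → (37.18,133.76) → (37.97,130.82) → (40.12,128.67) → (43.06,127.88) → (46.00,128.67) → (48.15,130.82) → (48.94,133.76). Closed: final G1 returns to the first vertex.

**Shape 4** — `<path>` open polyline, stroke `#ff0000` → engrave (S210, F2242). Machine vertices: (114.40,154.04) → (33.19,51.34) → (43.57,154.41) → (32.11,27.41) → (145.32,79.03) → (93.90,11.65). Open path.

**Shape 5** — `<path>` closed polygon, stroke `#ff0000` → engrave (S210, F2242). Machine vertices: (32.77,158.91) → (55.83,25.17) → (90.60,145.39) → (32.77,158.91). Closed: final G1 returns to the first vertex.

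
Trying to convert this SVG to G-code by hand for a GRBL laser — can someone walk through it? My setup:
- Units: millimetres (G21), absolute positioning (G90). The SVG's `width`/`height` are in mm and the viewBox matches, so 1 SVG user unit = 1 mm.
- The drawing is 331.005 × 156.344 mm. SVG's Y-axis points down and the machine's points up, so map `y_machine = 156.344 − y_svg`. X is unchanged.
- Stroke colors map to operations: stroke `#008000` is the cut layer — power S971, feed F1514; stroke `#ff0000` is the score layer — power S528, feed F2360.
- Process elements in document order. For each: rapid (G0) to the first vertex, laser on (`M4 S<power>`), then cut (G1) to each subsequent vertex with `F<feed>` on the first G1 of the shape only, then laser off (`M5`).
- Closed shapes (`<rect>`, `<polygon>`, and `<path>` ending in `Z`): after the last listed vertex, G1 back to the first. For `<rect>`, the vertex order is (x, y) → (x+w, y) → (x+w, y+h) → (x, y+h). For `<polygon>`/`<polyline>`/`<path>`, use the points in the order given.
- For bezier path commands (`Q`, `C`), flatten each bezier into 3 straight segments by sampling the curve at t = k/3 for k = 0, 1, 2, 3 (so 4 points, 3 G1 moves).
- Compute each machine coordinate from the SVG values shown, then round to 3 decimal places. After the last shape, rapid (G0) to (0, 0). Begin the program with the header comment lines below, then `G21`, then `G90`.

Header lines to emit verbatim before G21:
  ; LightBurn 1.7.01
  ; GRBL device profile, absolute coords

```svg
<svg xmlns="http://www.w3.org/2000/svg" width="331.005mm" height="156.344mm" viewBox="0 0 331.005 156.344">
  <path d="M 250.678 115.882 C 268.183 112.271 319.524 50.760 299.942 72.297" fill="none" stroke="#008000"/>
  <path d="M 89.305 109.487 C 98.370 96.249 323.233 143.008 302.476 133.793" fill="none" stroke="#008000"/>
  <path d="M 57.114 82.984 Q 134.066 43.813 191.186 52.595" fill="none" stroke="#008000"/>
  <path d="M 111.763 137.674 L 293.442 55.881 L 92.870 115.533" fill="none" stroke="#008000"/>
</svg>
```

1 u = 1 mm; y_m = 156.344 − y.

[1] `<path>` cubic bezier, #008000→cut S971 F1514: (250.678,40.462) → (275.582,58.153) → (299.763,83.122) → (299.942,84.047)

[2] `<path>` cubic bezier, #008000→cut S971 F1514: (89.305,46.857) → (153.213,44.391) → (258.449,27.699) → (302.476,22.551)

[3] `<path>` quadratic bezier, #008000→cut S971 F1514: (57.114,73.360) → (106.212,94.146) → (150.902,104.276) → (191.186,103.749)

[4] `<path>` open polyline, #008000→cut S971 F1514: (111.763,18.670) → (293.442,100.463) → (92.870,40.811)

; LightBurn 1.7.01
; GRBL device profile, absolute coords
G21
G90
G0 X250.678 Y40.462
M4 S971
G1 X275.582 Y58.153 F1514
G1 X299.763 Y83.122
G1 X299.942 Y84.047
M5
G0 X89.305 Y46.857
M4 S971
G1 X153.213 Y44.391 F1514
G1 X258.449 Y27.699
G1 X302.476 Y22.551
M5
G0 X57.114 Y73.360
M4 S971
G1 X106.212 Y94.146 F1514
G1 X150.902 Y104.276
G1 X191.186 Y103.749
M5
G0 X111.763 Y18.670
M4 S971
G1 X293.442 Y100.463 F1514
G1 X92.870 Y40.811
M5
G0 X0.000 Y0.000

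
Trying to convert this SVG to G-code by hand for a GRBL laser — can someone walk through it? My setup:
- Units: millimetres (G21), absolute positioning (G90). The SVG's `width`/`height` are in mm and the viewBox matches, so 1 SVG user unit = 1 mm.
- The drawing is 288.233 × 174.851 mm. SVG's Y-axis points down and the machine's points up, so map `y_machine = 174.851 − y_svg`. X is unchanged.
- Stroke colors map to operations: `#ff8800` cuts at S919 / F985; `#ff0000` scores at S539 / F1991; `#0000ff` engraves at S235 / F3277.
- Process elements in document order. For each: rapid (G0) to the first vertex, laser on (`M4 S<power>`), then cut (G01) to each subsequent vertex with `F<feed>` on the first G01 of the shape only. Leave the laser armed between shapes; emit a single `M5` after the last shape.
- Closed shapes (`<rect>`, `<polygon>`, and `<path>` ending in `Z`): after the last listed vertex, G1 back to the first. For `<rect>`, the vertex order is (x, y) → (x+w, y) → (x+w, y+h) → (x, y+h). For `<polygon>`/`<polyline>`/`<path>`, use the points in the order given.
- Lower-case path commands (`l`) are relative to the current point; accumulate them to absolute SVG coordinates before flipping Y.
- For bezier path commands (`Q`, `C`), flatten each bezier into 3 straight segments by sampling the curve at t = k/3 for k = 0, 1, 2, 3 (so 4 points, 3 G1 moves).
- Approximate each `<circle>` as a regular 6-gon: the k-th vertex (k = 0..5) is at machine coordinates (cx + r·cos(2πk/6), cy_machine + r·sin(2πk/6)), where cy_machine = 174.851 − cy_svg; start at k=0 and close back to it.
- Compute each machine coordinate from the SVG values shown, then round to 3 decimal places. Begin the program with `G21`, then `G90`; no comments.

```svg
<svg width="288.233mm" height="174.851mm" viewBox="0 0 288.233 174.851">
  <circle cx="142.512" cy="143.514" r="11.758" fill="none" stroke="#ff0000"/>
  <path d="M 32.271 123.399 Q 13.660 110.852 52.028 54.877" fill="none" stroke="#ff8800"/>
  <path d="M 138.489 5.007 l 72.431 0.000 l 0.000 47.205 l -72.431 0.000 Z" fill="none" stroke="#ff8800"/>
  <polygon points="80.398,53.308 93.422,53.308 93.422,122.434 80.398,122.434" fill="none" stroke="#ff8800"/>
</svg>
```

viewBox `0 0 288.233 174.851` with mm width/height → 1 unit = 1 mm. Flip: y_m = 174.851 − y_svg.

**Shape 1** — `<circle>` circle, stroke `#ff0000` → score (S539, F1991). Machine vertices: (154.270,31.337) → (148.391,41.520) → (136.633,41.520) → (130.754,31.337) → (136.633,21.154) → (148.391,21.154) → (154.270,31.337). Closed: final G1 returns to the first vertex.

**Shape 2** — `<path>` quadratic bezier, stroke `#ff8800` → cut (S919, F985). Control points (SVG): P0=(32.271,123.399), P1=(13.660,110.852), P2=(52.028,54.877); sampled at t=k/3. Machine vertices: (32.271,51.452) → (26.195,64.642) → (32.780,87.483) → (52.028,119.974). Open path.

**Shape 3** — `<path>` rectangle, stroke `#ff8800` → cut (S919, F985). Machine vertices: (138.489,169.844) → (210.920,169.844) → (210.920,122.639) → (138.489,122.639) → (138.489,169.844). Closed: final G1 returns to the first vertex.

**Shape 4** — `<polygon>` rectangle, stroke `#ff8800` → cut (S919, F985). Machine vertices: (80.398,121.543) → (93.422,121.543) → (93.422,52.417) → (80.398,52.417) → (80.398,121.543). Closed: final G1 returns to the first vertex.

G21
G90
G0 X154.270 Y31.337
M4 S539
G01 X148.391 Y41.520 F1991
G01 X136.633 Y41.520
G01 X130.754 Y31.337
G01 X136.633 Y21.154
G01 X148.391 Y21.154
G01 X154.270 Y31.337
G0 X32.271 Y51.452
M4 S919
G01 X26.195 Y64.642 F985
G01 X32.780 Y87.483
G01 X52.028 Y119.974
G0 X138.489 Y169.844
M4 S919
G01 X210.920 Y169.844 F985
G01 X210.920 Y122.639
G01 X138.489 Y122.639
G01 X138.489 Y169.844
G0 X80.398 Y121.543
M4 S919
G01 X93.422 Y121.543 F985
G01 X93.422 Y52.417
G01 X80.398 Y52.417
G01 X80.398 Y121.543
M5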